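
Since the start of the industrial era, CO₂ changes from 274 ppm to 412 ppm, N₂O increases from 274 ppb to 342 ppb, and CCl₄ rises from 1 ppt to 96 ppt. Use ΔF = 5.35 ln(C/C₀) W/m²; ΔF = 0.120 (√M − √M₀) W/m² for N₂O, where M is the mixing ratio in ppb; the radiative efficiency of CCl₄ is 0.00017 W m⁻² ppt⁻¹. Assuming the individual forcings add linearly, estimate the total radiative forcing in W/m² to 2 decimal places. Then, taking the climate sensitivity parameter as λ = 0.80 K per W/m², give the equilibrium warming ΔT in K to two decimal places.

CO₂: 5.35 × ln(412/274) = 5.35 × ln(1.50365) = 5.35 × 0.40790 = 2.1823 W/m².
N₂O: 0.120 × (√342 − √274) = 0.120 × (18.4932 − 16.5529) = 0.120 × 1.9403 = 0.2328 W/m².
CCl₄: ΔF = 0.00017 × (96 − 1) = 0.00017 × 95 = 0.0162 W/m².
Total ΔF = 2.1823 + 0.2328 + 0.0162 = 2.4313 W/m².
ΔT = λ ΔF = 0.80 × 2.43 = 1.9440 K.

ΔF = 2.43 W/m²; ΔT = 1.94 K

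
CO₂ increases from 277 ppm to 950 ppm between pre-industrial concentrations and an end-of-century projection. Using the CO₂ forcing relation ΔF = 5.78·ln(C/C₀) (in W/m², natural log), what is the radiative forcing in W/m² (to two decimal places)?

CO₂ absorption bands are partially saturated, so forcing scales with the logarithm of the concentration ratio.
CO₂: 5.78 × ln(950/277) = 5.78 × ln(3.42960) = 5.78 × 1.23244 = 7.1235 W/m².

ΔF = 7.12 W/m²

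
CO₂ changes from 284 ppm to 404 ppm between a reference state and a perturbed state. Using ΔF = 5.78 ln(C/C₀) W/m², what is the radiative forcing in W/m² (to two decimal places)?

CO₂: 5.78 × ln(404/284) = 5.78 × ln(1.42254) = 5.78 × 0.35244 = 2.0371 W/m².

ΔF = 2.04 W/m²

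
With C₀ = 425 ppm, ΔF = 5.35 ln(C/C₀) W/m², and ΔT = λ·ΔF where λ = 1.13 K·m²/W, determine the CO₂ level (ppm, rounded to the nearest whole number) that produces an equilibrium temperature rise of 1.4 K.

Required forcing: ΔF = ΔT/λ = 1.4/1.13 = 1.2389 W/m².
Then ln(C/425) = ΔF/5.35 = 1.2389/5.35 = 0.23157.
So C = 425 × e^0.23157 = 425 × 1.26058 = 535.75 ppm.

C ≈ 536 ppm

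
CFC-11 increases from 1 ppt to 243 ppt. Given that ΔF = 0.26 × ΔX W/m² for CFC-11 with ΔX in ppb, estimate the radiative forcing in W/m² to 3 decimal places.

ΔF = 0.063 W/m²

CFC-11: Δ = 243 − 1 = 242 ppt = 0.242 ppb; ΔF = 0.26 × 0.242 = 0.0629 W/m².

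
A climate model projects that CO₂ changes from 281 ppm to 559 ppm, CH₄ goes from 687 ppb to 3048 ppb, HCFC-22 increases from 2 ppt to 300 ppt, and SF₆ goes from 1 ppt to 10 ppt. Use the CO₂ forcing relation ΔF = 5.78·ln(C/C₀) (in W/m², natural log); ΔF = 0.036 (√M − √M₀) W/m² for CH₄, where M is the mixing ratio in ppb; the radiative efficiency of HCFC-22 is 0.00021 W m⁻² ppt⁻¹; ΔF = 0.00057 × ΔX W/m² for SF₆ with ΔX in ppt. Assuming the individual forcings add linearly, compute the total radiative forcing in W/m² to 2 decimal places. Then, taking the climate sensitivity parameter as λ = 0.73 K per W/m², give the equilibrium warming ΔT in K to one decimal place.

ΔF = 5.09 W/m²; ΔT = 3.7 K

CO₂: 5.78 × ln(559/281) = 5.78 × ln(1.98932) = 5.78 × 0.68779 = 3.9754 W/m².
CH₄: 0.036 × (√3048 − √687) = 0.036 × (55.2087 − 26.2107) = 0.036 × 28.9980 = 1.0439 W/m².
HCFC-22: ΔF = 0.00021 × (300 − 2) = 0.00021 × 298 = 0.0626 W/m².
SF₆: ΔF = 0.00057 × (10 − 1) = 0.00057 × 9 = 0.0051 W/m².
Total ΔF = 3.9754 + 1.0439 + 0.0626 + 0.0051 = 5.0870 W/m².
ΔT = λ ΔF = 0.73 × 5.09 = 3.7157 K.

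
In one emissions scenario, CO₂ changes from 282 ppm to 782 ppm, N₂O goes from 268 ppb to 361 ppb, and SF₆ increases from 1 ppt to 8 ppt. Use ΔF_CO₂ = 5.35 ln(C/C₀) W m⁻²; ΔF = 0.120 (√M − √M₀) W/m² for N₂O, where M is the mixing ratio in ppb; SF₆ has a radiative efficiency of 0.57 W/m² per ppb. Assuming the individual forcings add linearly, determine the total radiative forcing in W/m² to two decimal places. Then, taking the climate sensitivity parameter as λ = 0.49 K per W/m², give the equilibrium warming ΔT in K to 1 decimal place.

CO₂: 5.35 × ln(782/282) = 5.35 × ln(2.77305) = 5.35 × 1.01995 = 5.4567 W/m².
N₂O: 0.120 × (√361 − √268) = 0.120 × (19.0000 − 16.3707) = 0.120 × 2.6293 = 0.3155 W/m².
SF₆: Δ = 8 − 1 = 7 ppt = 0.007 ppb; ΔF = 0.57 × 0.007 = 0.0040 W/m².
Total ΔF = 5.4567 + 0.3155 + 0.0040 = 5.7762 W/m².
ΔT = λ ΔF = 0.49 × 5.78 = 2.8322 K.

ΔF = 5.78 W/m²; ΔT = 2.8 K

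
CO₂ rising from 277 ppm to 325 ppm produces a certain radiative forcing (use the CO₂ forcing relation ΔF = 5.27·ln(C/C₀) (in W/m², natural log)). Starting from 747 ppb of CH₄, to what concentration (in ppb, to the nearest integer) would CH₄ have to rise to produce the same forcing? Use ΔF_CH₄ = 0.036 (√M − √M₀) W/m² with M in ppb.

M ≈ 2573 ppb

CO₂ forcing: 5.27 × ln(325/277) = 5.27 × 0.159808 = 0.84219 W/m².
Set 0.036(√M − √747) = 0.84219: √M = 0.84219/0.036 + √747 = 23.3942 + 27.3313 = 50.7255.
M = (50.7255)² = 2573.08 ppb.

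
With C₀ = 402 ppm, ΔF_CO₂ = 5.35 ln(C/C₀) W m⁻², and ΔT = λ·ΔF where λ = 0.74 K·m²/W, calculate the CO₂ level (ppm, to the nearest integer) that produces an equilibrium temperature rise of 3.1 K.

Required forcing: ΔF = ΔT/λ = 3.1/0.74 = 4.1892 W/m².
Then ln(C/402) = ΔF/5.35 = 4.1892/5.35 = 0.78303.
So C = 402 × e^0.78303 = 402 × 2.18809 = 879.61 ppm.

C ≈ 880 ppm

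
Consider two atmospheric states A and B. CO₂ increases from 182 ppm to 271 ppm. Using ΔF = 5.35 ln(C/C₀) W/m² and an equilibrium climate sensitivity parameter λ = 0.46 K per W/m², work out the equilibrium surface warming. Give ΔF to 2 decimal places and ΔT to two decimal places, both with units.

ΔF = 2.13 W/m²; ΔT = 0.98 K

CO₂: 5.35 × ln(271/182) = 5.35 × ln(1.48901) = 5.35 × 0.39811 = 2.1299 W/m².
ΔT = λ ΔF = 0.46 × 2.13 = 0.9798 K.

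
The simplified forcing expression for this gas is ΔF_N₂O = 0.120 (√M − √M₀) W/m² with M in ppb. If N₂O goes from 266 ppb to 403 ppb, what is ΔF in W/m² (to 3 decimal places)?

N₂O: 0.120 × (√403 − √266) = 0.120 × (20.0749 − 16.3095) = 0.120 × 3.7654 = 0.4518 W/m².

ΔF = 0.452 W/m²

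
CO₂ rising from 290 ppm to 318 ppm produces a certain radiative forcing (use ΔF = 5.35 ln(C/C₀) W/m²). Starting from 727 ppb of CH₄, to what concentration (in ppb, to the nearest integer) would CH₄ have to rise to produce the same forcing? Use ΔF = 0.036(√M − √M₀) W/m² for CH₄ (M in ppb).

CO₂ forcing: 5.35 × ln(318/290) = 5.35 × 0.092170 = 0.49311 W/m².
Set 0.036(√M − √727) = 0.49311: √M = 0.49311/0.036 + √727 = 13.6975 + 26.9629 = 40.6604.
M = (40.6604)² = 1653.27 ppb.

M ≈ 1653 ppb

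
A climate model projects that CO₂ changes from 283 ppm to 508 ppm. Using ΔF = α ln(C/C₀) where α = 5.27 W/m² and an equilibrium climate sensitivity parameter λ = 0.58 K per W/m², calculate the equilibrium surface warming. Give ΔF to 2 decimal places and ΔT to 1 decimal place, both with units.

ΔF = 3.08 W/m²; ΔT = 1.8 K

CO₂: 5.27 × ln(508/283) = 5.27 × ln(1.79505) = 5.27 × 0.58503 = 3.0831 W/m².
ΔT = λ ΔF = 0.58 × 3.08 = 1.7864 K.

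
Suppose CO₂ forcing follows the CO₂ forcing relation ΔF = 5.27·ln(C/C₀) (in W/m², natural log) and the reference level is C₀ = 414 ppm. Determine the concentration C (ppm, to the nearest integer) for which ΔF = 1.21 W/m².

Set 5.27 ln(C/414) = 1.21, so ln(C/414) = 1.21/5.27 = 0.22960.
Then C/414 = e^0.22960 = 1.25810, giving C = 414 × 1.25810 = 520.85 ppm.

C ≈ 521 ppm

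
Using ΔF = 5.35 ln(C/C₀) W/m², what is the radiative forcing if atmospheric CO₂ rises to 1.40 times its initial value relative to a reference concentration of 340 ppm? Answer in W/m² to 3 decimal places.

Because the forcing depends only on the ratio C/C₀, the initial concentration does not enter.
ΔF = 5.35 × ln(1.40) = 5.35 × 0.33647 = 1.8001 W/m².

ΔF = 1.800 W/m²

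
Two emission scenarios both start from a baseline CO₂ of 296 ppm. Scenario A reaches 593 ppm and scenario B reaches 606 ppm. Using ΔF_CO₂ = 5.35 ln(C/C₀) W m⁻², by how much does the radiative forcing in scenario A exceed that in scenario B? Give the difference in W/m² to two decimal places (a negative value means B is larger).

ΔF_A = 5.35 ln(593/296) = 5.35 × 0.69483 = 3.7173 W/m².
ΔF_B = 5.35 ln(606/296) = 5.35 × 0.71652 = 3.8334 W/m².
Difference: 3.7173 − 3.8334 = -0.1161 W/m².

ΔF_A − ΔF_B = -0.12 W/m²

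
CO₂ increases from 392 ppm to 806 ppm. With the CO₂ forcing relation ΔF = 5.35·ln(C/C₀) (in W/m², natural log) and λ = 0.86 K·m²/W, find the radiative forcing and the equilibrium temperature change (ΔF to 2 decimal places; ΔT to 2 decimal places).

ΔF = 3.86 W/m²; ΔT = 3.32 K

CO₂: 5.35 × ln(806/392) = 5.35 × ln(2.05612) = 5.35 × 0.72082 = 3.8564 W/m².
ΔT = λ ΔF = 0.86 × 3.86 = 3.3196 K.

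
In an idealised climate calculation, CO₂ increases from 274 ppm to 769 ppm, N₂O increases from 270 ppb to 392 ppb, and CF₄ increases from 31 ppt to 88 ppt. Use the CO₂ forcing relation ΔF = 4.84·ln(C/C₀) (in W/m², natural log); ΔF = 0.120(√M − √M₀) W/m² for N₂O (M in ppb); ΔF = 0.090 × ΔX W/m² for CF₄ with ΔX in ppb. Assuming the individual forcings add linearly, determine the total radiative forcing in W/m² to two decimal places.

ΔF = 5.40 W/m²

CO₂: 4.84 × ln(769/274) = 4.84 × ln(2.80657) = 4.84 × 1.03196 = 4.9947 W/m².
N₂O: 0.120 × (√392 − √270) = 0.120 × (19.7990 − 16.4317) = 0.120 × 3.3673 = 0.4041 W/m².
CF₄: Δ = 88 − 31 = 57 ppt = 0.057 ppb; ΔF = 0.090 × 0.057 = 0.0051 W/m².
Total ΔF = 4.9947 + 0.4041 + 0.0051 = 5.4039 W/m².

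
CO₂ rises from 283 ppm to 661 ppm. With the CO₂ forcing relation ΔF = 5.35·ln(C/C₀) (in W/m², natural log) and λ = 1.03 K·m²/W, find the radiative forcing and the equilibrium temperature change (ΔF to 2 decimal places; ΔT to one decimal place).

ΔF = 4.54 W/m²; ΔT = 4.7 K

CO₂: 5.35 × ln(661/283) = 5.35 × ln(2.33569) = 5.35 × 0.84831 = 4.5385 W/m².
ΔT = λ ΔF = 1.03 × 4.54 = 4.6762 K.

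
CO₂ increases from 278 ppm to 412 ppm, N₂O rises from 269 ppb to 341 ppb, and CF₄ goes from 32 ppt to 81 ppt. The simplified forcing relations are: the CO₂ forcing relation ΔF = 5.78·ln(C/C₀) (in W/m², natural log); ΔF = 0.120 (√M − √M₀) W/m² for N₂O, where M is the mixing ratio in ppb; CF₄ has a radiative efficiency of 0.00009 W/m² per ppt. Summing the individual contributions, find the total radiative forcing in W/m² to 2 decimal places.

ΔF = 2.53 W/m²

CO₂: 5.78 × ln(412/278) = 5.78 × ln(1.48201) = 5.78 × 0.39340 = 2.2739 W/m².
N₂O: 0.120 × (√341 − √269) = 0.120 × (18.4662 − 16.4012) = 0.120 × 2.0650 = 0.2478 W/m².
CF₄: ΔF = 0.00009 × (81 − 32) = 0.00009 × 49 = 0.0044 W/m².
Total ΔF = 2.2739 + 0.2478 + 0.0044 = 2.5261 W/m².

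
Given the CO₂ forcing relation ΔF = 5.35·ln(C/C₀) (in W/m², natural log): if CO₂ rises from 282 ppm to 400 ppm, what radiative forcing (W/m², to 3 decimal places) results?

CO₂: 5.35 × ln(400/282) = 5.35 × ln(1.41844) = 5.35 × 0.34956 = 1.8701 W/m².

ΔF = 1.870 W/m²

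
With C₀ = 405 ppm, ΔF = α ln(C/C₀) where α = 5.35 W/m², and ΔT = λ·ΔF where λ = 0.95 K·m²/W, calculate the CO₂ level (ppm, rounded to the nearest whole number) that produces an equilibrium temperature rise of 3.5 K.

Required forcing: ΔF = ΔT/λ = 3.5/0.95 = 3.6842 W/m².
Then ln(C/405) = ΔF/5.35 = 3.6842/5.35 = 0.68864.
So C = 405 × e^0.68864 = 405 × 1.99101 = 806.36 ppm.

C ≈ 806 ppm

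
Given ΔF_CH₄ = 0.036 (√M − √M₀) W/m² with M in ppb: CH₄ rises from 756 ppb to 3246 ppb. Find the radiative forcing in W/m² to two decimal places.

ΔF = 1.06 W/m²

CH₄: 0.036 × (√3246 − √756) = 0.036 × (56.9737 − 27.4955) = 0.036 × 29.4782 = 1.0612 W/m².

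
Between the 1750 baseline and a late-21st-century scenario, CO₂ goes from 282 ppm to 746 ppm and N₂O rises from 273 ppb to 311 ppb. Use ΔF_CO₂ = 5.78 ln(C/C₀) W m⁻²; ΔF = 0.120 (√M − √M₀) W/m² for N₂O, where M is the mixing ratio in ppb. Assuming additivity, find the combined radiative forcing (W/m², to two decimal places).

ΔF = 5.76 W/m²

CO₂: 5.78 × ln(746/282) = 5.78 × ln(2.64539) = 5.78 × 0.97282 = 5.6229 W/m².
N₂O: 0.120 × (√311 − √273) = 0.120 × (17.6352 − 16.5227) = 0.120 × 1.1125 = 0.1335 W/m².
Total ΔF = 5.6229 + 0.1335 = 5.7564 W/m².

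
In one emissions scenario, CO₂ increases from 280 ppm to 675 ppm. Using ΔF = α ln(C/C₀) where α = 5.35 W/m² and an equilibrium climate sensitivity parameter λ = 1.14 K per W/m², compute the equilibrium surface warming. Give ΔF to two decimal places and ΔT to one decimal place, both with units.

ΔF = 4.71 W/m²; ΔT = 5.4 K

CO₂: 5.35 × ln(675/280) = 5.35 × ln(2.41071) = 5.35 × 0.87992 = 4.7076 W/m².
ΔT = λ ΔF = 1.14 × 4.71 = 5.3694 K.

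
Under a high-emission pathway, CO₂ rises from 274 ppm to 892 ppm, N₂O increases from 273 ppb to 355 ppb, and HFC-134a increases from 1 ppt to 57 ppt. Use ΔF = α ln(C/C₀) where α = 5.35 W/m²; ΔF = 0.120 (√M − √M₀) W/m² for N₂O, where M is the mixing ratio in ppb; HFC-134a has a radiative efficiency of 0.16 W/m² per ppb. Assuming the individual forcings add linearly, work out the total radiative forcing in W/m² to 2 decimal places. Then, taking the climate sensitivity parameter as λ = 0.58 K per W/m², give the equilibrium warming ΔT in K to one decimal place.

ΔF = 6.60 W/m²; ΔT = 3.8 K

CO₂: 5.35 × ln(892/274) = 5.35 × ln(3.25547) = 5.35 × 1.18034 = 6.3148 W/m².
N₂O: 0.120 × (√355 − √273) = 0.120 × (18.8414 − 16.5227) = 0.120 × 2.3187 = 0.2782 W/m².
HFC-134a: Δ = 57 − 1 = 56 ppt = 0.056 ppb; ΔF = 0.16 × 0.056 = 0.0090 W/m².
Total ΔF = 6.3148 + 0.2782 + 0.0090 = 6.6020 W/m².
ΔT = λ ΔF = 0.58 × 6.60 = 3.8280 K.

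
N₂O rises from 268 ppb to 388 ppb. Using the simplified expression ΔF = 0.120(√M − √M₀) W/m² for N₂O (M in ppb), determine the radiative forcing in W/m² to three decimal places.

ΔF = 0.399 W/m²

N₂O: 0.120 × (√388 − √268) = 0.120 × (19.6977 − 16.3707) = 0.120 × 3.3270 = 0.3992 W/m².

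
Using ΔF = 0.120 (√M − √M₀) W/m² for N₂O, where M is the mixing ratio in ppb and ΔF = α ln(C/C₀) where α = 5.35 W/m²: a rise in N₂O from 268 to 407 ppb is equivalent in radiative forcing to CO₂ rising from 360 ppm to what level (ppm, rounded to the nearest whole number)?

N₂O forcing: 0.120 × (√407 − √268) = 0.120 × (20.1742 − 16.3707) = 0.120 × 3.8035 = 0.45642 W/m².
Set 5.35 ln(C/360) = 0.45642: ln(C/360) = 0.45642/5.35 = 0.08531, so C = 360 × e^0.08531 = 360 × 1.08905 = 392.06 ppm.

C ≈ 392 ppm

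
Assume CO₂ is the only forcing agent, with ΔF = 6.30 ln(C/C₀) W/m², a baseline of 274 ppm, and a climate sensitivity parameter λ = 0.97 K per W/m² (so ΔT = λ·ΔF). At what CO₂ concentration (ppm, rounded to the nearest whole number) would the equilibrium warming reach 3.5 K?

C ≈ 486 ppm

Required forcing: ΔF = ΔT/λ = 3.5/0.97 = 3.6082 W/m².
Then ln(C/274) = ΔF/6.30 = 3.6082/6.30 = 0.57273.
So C = 274 × e^0.57273 = 274 × 1.77310 = 485.83 ppm.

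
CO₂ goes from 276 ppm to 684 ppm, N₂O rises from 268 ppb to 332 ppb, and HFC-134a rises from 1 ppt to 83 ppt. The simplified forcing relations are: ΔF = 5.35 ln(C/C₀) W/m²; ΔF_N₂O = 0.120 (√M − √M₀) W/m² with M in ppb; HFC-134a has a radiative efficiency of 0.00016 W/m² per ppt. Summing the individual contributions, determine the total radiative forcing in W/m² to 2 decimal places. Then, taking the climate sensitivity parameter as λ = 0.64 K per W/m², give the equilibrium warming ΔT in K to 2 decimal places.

CO₂: 5.35 × ln(684/276) = 5.35 × ln(2.47826) = 5.35 × 0.90756 = 4.8554 W/m².
N₂O: 0.120 × (√332 − √268) = 0.120 × (18.2209 − 16.3707) = 0.120 × 1.8502 = 0.2220 W/m².
HFC-134a: ΔF = 0.00016 × (83 − 1) = 0.00016 × 82 = 0.0131 W/m².
Total ΔF = 4.8554 + 0.2220 + 0.0131 = 5.0905 W/m².
ΔT = λ ΔF = 0.64 × 5.09 = 3.2576 K.

ΔF = 5.09 W/m²; ΔT = 3.26 K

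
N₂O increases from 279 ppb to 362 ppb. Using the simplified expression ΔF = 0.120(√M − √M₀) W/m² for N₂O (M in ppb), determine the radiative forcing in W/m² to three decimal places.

ΔF = 0.279 W/m²

N₂O: 0.120 × (√362 − √279) = 0.120 × (19.0263 − 16.7033) = 0.120 × 2.3230 = 0.2788 W/m².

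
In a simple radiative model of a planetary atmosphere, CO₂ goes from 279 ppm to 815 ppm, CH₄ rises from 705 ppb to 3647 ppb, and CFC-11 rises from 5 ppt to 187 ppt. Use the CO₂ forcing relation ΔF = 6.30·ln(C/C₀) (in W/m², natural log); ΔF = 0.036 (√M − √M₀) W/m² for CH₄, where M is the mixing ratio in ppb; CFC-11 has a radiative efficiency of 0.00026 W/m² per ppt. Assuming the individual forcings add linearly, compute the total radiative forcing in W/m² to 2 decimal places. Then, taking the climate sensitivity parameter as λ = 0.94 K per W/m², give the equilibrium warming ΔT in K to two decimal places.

ΔF = 8.02 W/m²; ΔT = 7.54 K

CO₂: 6.30 × ln(815/279) = 6.30 × ln(2.92115) = 6.30 × 1.07198 = 6.7535 W/m².
CH₄: 0.036 × (√3647 − √705) = 0.036 × (60.3904 − 26.5518) = 0.036 × 33.8386 = 1.2182 W/m².
CFC-11: ΔF = 0.00026 × (187 − 5) = 0.00026 × 182 = 0.0473 W/m².
Total ΔF = 6.7535 + 1.2182 + 0.0473 = 8.0190 W/m².
ΔT = λ ΔF = 0.94 × 8.02 = 7.5388 K.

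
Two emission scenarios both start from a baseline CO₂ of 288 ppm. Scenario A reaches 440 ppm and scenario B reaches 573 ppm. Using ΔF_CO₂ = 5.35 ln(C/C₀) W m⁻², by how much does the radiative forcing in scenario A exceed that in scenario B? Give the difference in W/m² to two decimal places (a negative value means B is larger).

ΔF_A = 5.35 ln(440/288) = 5.35 × 0.42381 = 2.2674 W/m².
ΔF_B = 5.35 ln(573/288) = 5.35 × 0.68793 = 3.6804 W/m².
Difference: 2.2674 − 3.6804 = -1.4130 W/m².
(Equivalently, ΔF_A − ΔF_B = 5.35 ln(440/573) = 5.35 × -0.26411 = -1.4130 W/m².)

ΔF_A − ΔF_B = -1.41 W/m²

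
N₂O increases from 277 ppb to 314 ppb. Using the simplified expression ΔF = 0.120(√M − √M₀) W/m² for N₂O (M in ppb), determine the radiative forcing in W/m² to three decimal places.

ΔF = 0.129 W/m²

N₂O: 0.120 × (√314 − √277) = 0.120 × (17.7200 − 16.6433) = 0.120 × 1.0767 = 0.1292 W/m².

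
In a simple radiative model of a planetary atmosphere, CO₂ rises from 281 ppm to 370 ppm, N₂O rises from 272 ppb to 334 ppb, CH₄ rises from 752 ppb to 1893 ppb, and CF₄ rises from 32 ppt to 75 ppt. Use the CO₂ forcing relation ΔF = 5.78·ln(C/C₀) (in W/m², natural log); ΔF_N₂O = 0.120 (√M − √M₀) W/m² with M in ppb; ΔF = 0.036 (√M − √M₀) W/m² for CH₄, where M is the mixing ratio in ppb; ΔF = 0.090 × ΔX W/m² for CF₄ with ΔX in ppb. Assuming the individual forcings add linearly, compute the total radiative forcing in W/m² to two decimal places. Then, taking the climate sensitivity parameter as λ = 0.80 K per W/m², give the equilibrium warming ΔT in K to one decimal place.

CO₂: 5.78 × ln(370/281) = 5.78 × ln(1.31673) = 5.78 × 0.27515 = 1.5904 W/m².
N₂O: 0.120 × (√334 − √272) = 0.120 × (18.2757 − 16.4924) = 0.120 × 1.7833 = 0.2140 W/m².
CH₄: 0.036 × (√1893 − √752) = 0.036 × (43.5086 − 27.4226) = 0.036 × 16.0860 = 0.5791 W/m².
CF₄: Δ = 75 − 32 = 43 ppt = 0.043 ppb; ΔF = 0.090 × 0.043 = 0.0039 W/m².
Total ΔF = 1.5904 + 0.2140 + 0.5791 + 0.0039 = 2.3874 W/m².
ΔT = λ ΔF = 0.80 × 2.39 = 1.9120 K.

ΔF = 2.39 W/m²; ΔT = 1.9 K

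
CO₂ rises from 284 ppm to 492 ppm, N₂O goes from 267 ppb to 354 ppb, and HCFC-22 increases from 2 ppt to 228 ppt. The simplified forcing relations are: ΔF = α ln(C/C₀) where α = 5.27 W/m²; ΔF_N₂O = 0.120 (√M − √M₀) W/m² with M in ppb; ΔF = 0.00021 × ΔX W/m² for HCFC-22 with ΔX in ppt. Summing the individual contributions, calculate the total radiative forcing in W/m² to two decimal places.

CO₂: 5.27 × ln(492/284) = 5.27 × ln(1.73239) = 5.27 × 0.54950 = 2.8959 W/m².
N₂O: 0.120 × (√354 − √267) = 0.120 × (18.8149 − 16.3401) = 0.120 × 2.4748 = 0.2970 W/m².
HCFC-22: ΔF = 0.00021 × (228 − 2) = 0.00021 × 226 = 0.0475 W/m².
Total ΔF = 2.8959 + 0.2970 + 0.0475 = 3.2404 W/m².

ΔF = 3.24 W/m²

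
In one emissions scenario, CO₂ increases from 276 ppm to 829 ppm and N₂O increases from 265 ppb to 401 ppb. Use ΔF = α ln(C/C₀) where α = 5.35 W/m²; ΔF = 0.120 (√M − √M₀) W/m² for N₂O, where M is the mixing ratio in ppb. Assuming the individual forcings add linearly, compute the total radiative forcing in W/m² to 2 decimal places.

ΔF = 6.33 W/m²

CO₂: 5.35 × ln(829/276) = 5.35 × ln(3.00362) = 5.35 × 1.09982 = 5.8840 W/m².
N₂O: 0.120 × (√401 − √265) = 0.120 × (20.0250 − 16.2788) = 0.120 × 3.7462 = 0.4495 W/m².
Total ΔF = 5.8840 + 0.4495 = 6.3335 W/m².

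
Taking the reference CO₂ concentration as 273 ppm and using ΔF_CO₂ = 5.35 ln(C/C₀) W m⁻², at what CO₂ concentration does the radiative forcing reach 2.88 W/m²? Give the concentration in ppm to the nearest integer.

Set 5.35 ln(C/273) = 2.88, so ln(C/273) = 2.88/5.35 = 0.53832.
Then C/273 = e^0.53832 = 1.71313, giving C = 273 × 1.71313 = 467.68 ppm.

C ≈ 468 ppm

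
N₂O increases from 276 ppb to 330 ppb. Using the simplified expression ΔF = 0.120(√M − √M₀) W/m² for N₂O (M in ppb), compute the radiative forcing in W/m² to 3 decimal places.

N₂O: 0.120 × (√330 − √276) = 0.120 × (18.1659 − 16.6132) = 0.120 × 1.5527 = 0.1863 W/m².

ΔF = 0.186 W/m²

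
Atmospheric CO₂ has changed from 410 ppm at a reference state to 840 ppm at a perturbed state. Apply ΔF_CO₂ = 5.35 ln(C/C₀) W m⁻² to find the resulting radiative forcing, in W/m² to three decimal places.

ΔF = 3.837 W/m²

CO₂: 5.35 × ln(840/410) = 5.35 × ln(2.04878) = 5.35 × 0.71724 = 3.8372 W/m².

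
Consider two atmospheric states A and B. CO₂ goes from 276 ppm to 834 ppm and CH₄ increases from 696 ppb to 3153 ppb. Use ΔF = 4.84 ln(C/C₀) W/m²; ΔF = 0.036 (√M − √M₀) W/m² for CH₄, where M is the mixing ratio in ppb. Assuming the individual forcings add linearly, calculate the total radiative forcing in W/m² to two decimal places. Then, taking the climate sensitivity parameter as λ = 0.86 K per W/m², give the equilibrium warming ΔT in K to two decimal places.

ΔF = 6.42 W/m²; ΔT = 5.52 K

CO₂: 4.84 × ln(834/276) = 4.84 × ln(3.02174) = 4.84 × 1.10583 = 5.3522 W/m².
CH₄: 0.036 × (√3153 − √696) = 0.036 × (56.1516 − 26.3818) = 0.036 × 29.7698 = 1.0717 W/m².
Total ΔF = 5.3522 + 1.0717 = 6.4239 W/m².
ΔT = λ ΔF = 0.86 × 6.42 = 5.5212 K.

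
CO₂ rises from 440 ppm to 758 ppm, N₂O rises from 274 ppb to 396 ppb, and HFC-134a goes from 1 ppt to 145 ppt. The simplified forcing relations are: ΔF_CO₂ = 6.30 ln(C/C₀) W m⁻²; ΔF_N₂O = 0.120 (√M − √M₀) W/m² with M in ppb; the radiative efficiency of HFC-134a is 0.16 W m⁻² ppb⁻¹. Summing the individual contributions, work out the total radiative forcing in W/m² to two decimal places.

CO₂: 6.30 × ln(758/440) = 6.30 × ln(1.72273) = 6.30 × 0.54391 = 3.4266 W/m².
N₂O: 0.120 × (√396 − √274) = 0.120 × (19.8997 − 16.5529) = 0.120 × 3.3468 = 0.4016 W/m².
HFC-134a: Δ = 145 − 1 = 144 ppt = 0.144 ppb; ΔF = 0.16 × 0.144 = 0.0230 W/m².
Total ΔF = 3.4266 + 0.4016 + 0.0230 = 3.8512 W/m².

ΔF = 3.85 W/m²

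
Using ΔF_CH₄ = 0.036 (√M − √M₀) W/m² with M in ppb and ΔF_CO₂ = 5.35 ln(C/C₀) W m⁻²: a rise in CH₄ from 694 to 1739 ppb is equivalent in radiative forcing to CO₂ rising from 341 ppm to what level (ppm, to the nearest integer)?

CH₄ forcing: 0.036 × (√1739 − √694) = 0.036 × (41.7013 − 26.3439) = 0.036 × 15.3574 = 0.55287 W/m².
Set 5.35 ln(C/341) = 0.55287: ln(C/341) = 0.55287/5.35 = 0.10334, so C = 341 × e^0.10334 = 341 × 1.10887 = 378.12 ppm.

C ≈ 378 ppm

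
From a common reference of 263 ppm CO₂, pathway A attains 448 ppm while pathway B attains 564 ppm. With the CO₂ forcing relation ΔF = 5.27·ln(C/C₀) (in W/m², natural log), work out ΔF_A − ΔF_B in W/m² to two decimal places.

ΔF_A − ΔF_B = -1.21 W/m²

ΔF_A = 5.27 ln(448/263) = 5.27 × 0.53264 = 2.8070 W/m².
ΔF_B = 5.27 ln(564/263) = 5.27 × 0.76290 = 4.0205 W/m².
Difference: 2.8070 − 4.0205 = -1.2135 W/m².
(Equivalently, ΔF_A − ΔF_B = 5.27 ln(448/564) = 5.27 × -0.23026 = -1.2135 W/m².)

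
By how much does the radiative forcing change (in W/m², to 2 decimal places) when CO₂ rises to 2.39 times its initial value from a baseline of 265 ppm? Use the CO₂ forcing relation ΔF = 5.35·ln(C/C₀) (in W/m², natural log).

ΔF = 5.35 × ln(2.39) = 5.35 × 0.87129 = 4.6614 W/m².

ΔF = 4.66 W/m²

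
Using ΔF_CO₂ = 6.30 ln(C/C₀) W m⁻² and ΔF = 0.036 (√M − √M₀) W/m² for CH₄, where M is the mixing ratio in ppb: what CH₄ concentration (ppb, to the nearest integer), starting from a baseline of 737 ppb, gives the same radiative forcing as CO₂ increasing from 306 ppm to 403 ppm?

M ≈ 5675 ppb

CO₂ forcing: 6.30 × ln(403/306) = 6.30 × 0.275351 = 1.73471 W/m².
Set 0.036(√M − √737) = 1.73471: √M = 1.73471/0.036 + √737 = 48.1864 + 27.1477 = 75.3341.
M = (75.3341)² = 5675.23 ppb.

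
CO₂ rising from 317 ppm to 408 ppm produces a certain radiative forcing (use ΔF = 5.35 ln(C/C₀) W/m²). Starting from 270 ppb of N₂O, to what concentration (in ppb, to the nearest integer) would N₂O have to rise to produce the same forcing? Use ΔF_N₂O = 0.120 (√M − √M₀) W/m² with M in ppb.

M ≈ 766 ppb

CO₂ forcing: 5.35 × ln(408/317) = 5.35 × 0.252365 = 1.35015 W/m².
Set 0.120(√M − √270) = 1.35015: √M = 1.35015/0.120 + √270 = 11.2513 + 16.4317 = 27.6830.
M = (27.6830)² = 766.35 ppb.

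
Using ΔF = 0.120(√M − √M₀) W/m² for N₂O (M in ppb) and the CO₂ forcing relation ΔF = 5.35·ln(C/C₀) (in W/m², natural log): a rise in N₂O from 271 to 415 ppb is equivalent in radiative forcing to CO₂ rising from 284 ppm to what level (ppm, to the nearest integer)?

C ≈ 310 ppm

N₂O forcing: 0.120 × (√415 − √271) = 0.120 × (20.3715 − 16.4621) = 0.120 × 3.9094 = 0.46913 W/m².
Set 5.35 ln(C/284) = 0.46913: ln(C/284) = 0.46913/5.35 = 0.08769, so C = 284 × e^0.08769 = 284 × 1.09165 = 310.03 ppm.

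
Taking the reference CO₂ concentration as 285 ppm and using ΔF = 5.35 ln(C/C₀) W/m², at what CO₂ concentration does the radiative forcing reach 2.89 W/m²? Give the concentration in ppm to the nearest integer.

C ≈ 489 ppm

Set 5.35 ln(C/285) = 2.89, so ln(C/285) = 2.89/5.35 = 0.54019.
Then C/285 = e^0.54019 = 1.71633, giving C = 285 × 1.71633 = 489.15 ppm.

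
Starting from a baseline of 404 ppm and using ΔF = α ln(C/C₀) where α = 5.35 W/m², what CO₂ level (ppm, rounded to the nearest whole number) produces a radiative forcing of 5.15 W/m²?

C ≈ 1058 ppm

Set 5.35 ln(C/404) = 5.15, so ln(C/404) = 5.15/5.35 = 0.96262.
Then C/404 = e^0.96262 = 2.61855, giving C = 404 × 2.61855 = 1057.89 ppm.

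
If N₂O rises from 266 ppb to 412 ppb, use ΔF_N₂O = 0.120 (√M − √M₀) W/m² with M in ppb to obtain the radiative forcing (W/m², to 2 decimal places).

N₂O: 0.120 × (√412 − √266) = 0.120 × (20.2978 − 16.3095) = 0.120 × 3.9883 = 0.4786 W/m².

ΔF = 0.48 W/m²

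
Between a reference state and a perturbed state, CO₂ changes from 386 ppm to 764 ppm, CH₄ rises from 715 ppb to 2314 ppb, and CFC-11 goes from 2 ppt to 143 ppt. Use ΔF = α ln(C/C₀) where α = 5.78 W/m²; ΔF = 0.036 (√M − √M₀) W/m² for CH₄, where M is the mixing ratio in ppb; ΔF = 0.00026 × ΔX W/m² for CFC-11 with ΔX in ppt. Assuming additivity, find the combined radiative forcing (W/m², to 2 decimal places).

CO₂: 5.78 × ln(764/386) = 5.78 × ln(1.97927) = 5.78 × 0.68273 = 3.9462 W/m².
CH₄: 0.036 × (√2314 − √715) = 0.036 × (48.1041 − 26.7395) = 0.036 × 21.3646 = 0.7691 W/m².
CFC-11: ΔF = 0.00026 × (143 − 2) = 0.00026 × 141 = 0.0367 W/m².
Total ΔF = 3.9462 + 0.7691 + 0.0367 = 4.7520 W/m².

ΔF = 4.75 W/m²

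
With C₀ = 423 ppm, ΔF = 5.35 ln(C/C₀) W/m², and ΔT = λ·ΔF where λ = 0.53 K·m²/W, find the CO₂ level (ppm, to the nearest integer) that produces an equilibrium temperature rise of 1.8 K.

C ≈ 798 ppm

Required forcing: ΔF = ΔT/λ = 1.8/0.53 = 3.3962 W/m².
Then ln(C/423) = ΔF/5.35 = 3.3962/5.35 = 0.63480.
So C = 423 × e^0.63480 = 423 × 1.88664 = 798.05 ppm.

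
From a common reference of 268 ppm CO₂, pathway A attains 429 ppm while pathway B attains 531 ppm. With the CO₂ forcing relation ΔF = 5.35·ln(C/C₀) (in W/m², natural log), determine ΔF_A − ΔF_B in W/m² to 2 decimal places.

ΔF_A − ΔF_B = -1.14 W/m²

ΔF_A = 5.35 ln(429/268) = 5.35 × 0.47047 = 2.5170 W/m².
ΔF_B = 5.35 ln(531/268) = 5.35 × 0.68378 = 3.6582 W/m².
Difference: 2.5170 − 3.6582 = -1.1412 W/m².
(Equivalently, ΔF_A − ΔF_B = 5.35 ln(429/531) = 5.35 × -0.21331 = -1.1412 W/m².)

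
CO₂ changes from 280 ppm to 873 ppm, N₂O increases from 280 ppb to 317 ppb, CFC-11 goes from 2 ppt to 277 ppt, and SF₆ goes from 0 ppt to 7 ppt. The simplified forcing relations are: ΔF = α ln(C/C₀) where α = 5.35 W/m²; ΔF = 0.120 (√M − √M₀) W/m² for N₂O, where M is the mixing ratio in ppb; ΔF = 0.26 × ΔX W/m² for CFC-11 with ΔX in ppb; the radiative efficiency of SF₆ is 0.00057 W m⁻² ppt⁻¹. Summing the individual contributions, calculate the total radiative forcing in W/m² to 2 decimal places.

ΔF = 6.29 W/m²

CO₂: 5.35 × ln(873/280) = 5.35 × ln(3.11786) = 5.35 × 1.13715 = 6.0838 W/m².
N₂O: 0.120 × (√317 − √280) = 0.120 × (17.8045 − 16.7332) = 0.120 × 1.0713 = 0.1286 W/m².
CFC-11: Δ = 277 − 2 = 275 ppt = 0.275 ppb; ΔF = 0.26 × 0.275 = 0.0715 W/m².
SF₆: ΔF = 0.00057 × (7 − 0) = 0.00057 × 7 = 0.0040 W/m².
Total ΔF = 6.0838 + 0.1286 + 0.0715 + 0.0040 = 6.2879 W/m².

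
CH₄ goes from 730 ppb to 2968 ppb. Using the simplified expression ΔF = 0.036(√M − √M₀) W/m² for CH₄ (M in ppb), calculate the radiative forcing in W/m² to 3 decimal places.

CH₄: 0.036 × (√2968 − √730) = 0.036 × (54.4794 − 27.0185) = 0.036 × 27.4609 = 0.9886 W/m².

ΔF = 0.989 W/m²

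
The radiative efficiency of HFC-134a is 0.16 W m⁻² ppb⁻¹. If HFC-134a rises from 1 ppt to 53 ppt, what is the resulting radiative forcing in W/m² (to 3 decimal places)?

ΔF = 0.008 W/m²

HFC-134a: Δ = 53 − 1 = 52 ppt = 0.052 ppb; ΔF = 0.16 × 0.052 = 0.0083 W/m².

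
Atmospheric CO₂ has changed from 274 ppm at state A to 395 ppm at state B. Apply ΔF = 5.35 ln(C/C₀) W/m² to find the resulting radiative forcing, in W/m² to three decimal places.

ΔF = 1.957 W/m²

CO₂: 5.35 × ln(395/274) = 5.35 × ln(1.44161) = 5.35 × 0.36576 = 1.9568 W/m².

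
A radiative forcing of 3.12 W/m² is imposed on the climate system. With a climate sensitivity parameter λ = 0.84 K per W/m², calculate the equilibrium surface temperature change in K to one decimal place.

ΔT = λ ΔF = 0.84 × 3.12 = 2.6208 K.

ΔT = 2.6 K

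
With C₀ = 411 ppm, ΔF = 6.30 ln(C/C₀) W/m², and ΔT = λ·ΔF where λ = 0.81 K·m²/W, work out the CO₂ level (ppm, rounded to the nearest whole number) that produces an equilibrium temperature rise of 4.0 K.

C ≈ 900 ppm

Required forcing: ΔF = ΔT/λ = 4.0/0.81 = 4.9383 W/m².
Then ln(C/411) = ΔF/6.30 = 4.9383/6.30 = 0.78386.
So C = 411 × e^0.78386 = 411 × 2.18991 = 900.05 ppm.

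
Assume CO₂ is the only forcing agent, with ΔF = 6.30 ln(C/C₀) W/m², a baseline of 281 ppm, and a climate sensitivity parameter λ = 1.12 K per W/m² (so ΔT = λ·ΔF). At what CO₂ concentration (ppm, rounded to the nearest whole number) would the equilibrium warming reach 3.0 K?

C ≈ 430 ppm

Required forcing: ΔF = ΔT/λ = 3.0/1.12 = 2.6786 W/m².
Then ln(C/281) = ΔF/6.30 = 2.6786/6.30 = 0.42517.
So C = 281 × e^0.42517 = 281 × 1.52985 = 429.89 ppm.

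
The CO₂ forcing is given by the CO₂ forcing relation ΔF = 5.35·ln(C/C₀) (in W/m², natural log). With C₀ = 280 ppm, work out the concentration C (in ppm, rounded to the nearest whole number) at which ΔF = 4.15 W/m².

Set 5.35 ln(C/280) = 4.15, so ln(C/280) = 4.15/5.35 = 0.77570.
Then C/280 = e^0.77570 = 2.17211, giving C = 280 × 2.17211 = 608.19 ppm.

C ≈ 608 ppm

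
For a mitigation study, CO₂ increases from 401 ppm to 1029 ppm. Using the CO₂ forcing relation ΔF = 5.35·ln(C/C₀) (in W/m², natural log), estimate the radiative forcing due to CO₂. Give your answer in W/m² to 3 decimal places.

CO₂: 5.35 × ln(1029/401) = 5.35 × ln(2.56608) = 5.35 × 0.94238 = 5.0417 W/m².

ΔF = 5.042 W/m²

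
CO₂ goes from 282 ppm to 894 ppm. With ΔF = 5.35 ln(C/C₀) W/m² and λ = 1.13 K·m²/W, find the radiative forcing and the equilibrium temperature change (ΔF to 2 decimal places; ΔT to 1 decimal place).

ΔF = 6.17 W/m²; ΔT = 7.0 K

CO₂: 5.35 × ln(894/282) = 5.35 × ln(3.17021) = 5.35 × 1.15380 = 6.1728 W/m².
ΔT = λ ΔF = 1.13 × 6.17 = 6.9721 K.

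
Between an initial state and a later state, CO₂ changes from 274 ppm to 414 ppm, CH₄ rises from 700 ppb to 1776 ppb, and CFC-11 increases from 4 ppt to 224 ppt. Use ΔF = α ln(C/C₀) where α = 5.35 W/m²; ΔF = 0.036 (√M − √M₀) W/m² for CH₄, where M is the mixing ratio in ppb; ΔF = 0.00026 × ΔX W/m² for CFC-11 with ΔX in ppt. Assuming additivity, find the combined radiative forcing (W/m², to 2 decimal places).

ΔF = 2.83 W/m²

CO₂: 5.35 × ln(414/274) = 5.35 × ln(1.51095) = 5.35 × 0.41274 = 2.2082 W/m².
CH₄: 0.036 × (√1776 − √700) = 0.036 × (42.1426 − 26.4575) = 0.036 × 15.6851 = 0.5647 W/m².
CFC-11: ΔF = 0.00026 × (224 − 4) = 0.00026 × 220 = 0.0572 W/m².
Total ΔF = 2.2082 + 0.5647 + 0.0572 = 2.8301 W/m².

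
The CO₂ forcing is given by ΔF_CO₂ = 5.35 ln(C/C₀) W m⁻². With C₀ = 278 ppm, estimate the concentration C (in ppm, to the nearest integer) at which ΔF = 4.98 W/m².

Set 5.35 ln(C/278) = 4.98, so ln(C/278) = 4.98/5.35 = 0.93084.
Then C/278 = e^0.93084 = 2.53664, giving C = 278 × 2.53664 = 705.19 ppm.

C ≈ 705 ppm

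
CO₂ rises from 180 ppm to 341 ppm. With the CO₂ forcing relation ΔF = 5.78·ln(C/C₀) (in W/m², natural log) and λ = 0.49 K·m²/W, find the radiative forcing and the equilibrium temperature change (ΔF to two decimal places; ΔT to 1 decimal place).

ΔF = 3.69 W/m²; ΔT = 1.8 K

CO₂: 5.78 × ln(341/180) = 5.78 × ln(1.89444) = 5.78 × 0.63892 = 3.6930 W/m².
ΔT = λ ΔF = 0.49 × 3.69 = 1.8081 K.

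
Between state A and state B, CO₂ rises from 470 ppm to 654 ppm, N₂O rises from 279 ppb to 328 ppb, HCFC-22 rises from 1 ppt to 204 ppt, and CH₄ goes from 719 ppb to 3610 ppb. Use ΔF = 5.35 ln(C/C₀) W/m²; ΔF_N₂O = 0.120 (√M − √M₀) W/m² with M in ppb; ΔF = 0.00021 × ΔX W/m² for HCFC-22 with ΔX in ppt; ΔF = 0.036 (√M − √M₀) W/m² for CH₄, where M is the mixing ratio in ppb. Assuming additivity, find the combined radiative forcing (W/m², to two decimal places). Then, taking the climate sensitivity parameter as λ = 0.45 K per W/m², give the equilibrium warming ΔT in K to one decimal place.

CO₂: 5.35 × ln(654/470) = 5.35 × ln(1.39149) = 5.35 × 0.33038 = 1.7675 W/m².
N₂O: 0.120 × (√328 − √279) = 0.120 × (18.1108 − 16.7033) = 0.120 × 1.4075 = 0.1689 W/m².
HCFC-22: ΔF = 0.00021 × (204 − 1) = 0.00021 × 203 = 0.0426 W/m².
CH₄: 0.036 × (√3610 − √719) = 0.036 × (60.0833 − 26.8142) = 0.036 × 33.2691 = 1.1977 W/m².
Total ΔF = 1.7675 + 0.1689 + 0.0426 + 1.1977 = 3.1767 W/m².
ΔT = λ ΔF = 0.45 × 3.18 = 1.4310 K.

ΔF = 3.18 W/m²; ΔT = 1.4 K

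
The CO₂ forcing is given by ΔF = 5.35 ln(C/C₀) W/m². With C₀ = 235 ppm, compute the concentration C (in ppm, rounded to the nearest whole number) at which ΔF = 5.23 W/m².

Set 5.35 ln(C/235) = 5.23, so ln(C/235) = 5.23/5.35 = 0.97757.
Then C/235 = e^0.97757 = 2.65799, giving C = 235 × 2.65799 = 624.63 ppm.

C ≈ 625 ppm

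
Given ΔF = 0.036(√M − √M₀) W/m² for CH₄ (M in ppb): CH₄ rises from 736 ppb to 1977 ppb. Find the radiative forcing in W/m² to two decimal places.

ΔF = 0.62 W/m²

CH₄: 0.036 × (√1977 − √736) = 0.036 × (44.4635 − 27.1293) = 0.036 × 17.3342 = 0.6240 W/m².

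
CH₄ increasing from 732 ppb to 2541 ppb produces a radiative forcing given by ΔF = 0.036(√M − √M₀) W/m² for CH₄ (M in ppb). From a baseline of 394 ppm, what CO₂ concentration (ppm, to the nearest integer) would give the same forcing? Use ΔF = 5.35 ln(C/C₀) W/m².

CH₄ forcing: 0.036 × (√2541 − √732) = 0.036 × (50.4083 − 27.0555) = 0.036 × 23.3528 = 0.84070 W/m².
Set 5.35 ln(C/394) = 0.84070: ln(C/394) = 0.84070/5.35 = 0.15714, so C = 394 × e^0.15714 = 394 × 1.17016 = 461.04 ppm.

C ≈ 461 ppm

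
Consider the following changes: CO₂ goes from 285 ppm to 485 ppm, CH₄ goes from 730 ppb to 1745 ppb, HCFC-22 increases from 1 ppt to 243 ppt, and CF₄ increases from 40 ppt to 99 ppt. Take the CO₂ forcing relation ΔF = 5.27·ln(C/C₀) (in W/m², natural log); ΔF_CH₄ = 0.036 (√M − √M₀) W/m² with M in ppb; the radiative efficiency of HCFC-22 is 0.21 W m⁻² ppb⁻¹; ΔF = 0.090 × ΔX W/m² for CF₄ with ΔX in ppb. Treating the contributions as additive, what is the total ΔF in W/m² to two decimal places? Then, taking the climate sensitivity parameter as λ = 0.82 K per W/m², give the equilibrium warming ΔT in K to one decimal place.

CO₂: 5.27 × ln(485/285) = 5.27 × ln(1.70175) = 5.27 × 0.53166 = 2.8018 W/m².
CH₄: 0.036 × (√1745 − √730) = 0.036 × (41.7732 − 27.0185) = 0.036 × 14.7547 = 0.5312 W/m².
HCFC-22: Δ = 243 − 1 = 242 ppt = 0.242 ppb; ΔF = 0.21 × 0.242 = 0.0508 W/m².
CF₄: Δ = 99 − 40 = 59 ppt = 0.059 ppb; ΔF = 0.090 × 0.059 = 0.0053 W/m².
Total ΔF = 2.8018 + 0.5312 + 0.0508 + 0.0053 = 3.3891 W/m².
ΔT = λ ΔF = 0.82 × 3.39 = 2.7798 K.

ΔF = 3.39 W/m²; ΔT = 2.8 K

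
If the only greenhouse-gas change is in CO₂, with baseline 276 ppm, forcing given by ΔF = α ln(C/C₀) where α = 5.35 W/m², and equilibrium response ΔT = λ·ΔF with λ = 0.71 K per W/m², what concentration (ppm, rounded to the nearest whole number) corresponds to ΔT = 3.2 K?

C ≈ 641 ppm

Required forcing: ΔF = ΔT/λ = 3.2/0.71 = 4.5070 W/m².
Then ln(C/276) = ΔF/5.35 = 4.5070/5.35 = 0.84243.
So C = 276 × e^0.84243 = 276 × 2.32200 = 640.87 ppm.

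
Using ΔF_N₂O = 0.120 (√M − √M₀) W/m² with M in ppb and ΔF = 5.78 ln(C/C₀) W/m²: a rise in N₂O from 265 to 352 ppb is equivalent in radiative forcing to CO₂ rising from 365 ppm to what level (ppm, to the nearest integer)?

N₂O forcing: 0.120 × (√352 − √265) = 0.120 × (18.7617 − 16.2788) = 0.120 × 2.4829 = 0.29795 W/m².
Set 5.78 ln(C/365) = 0.29795: ln(C/365) = 0.29795/5.78 = 0.05155, so C = 365 × e^0.05155 = 365 × 1.05290 = 384.31 ppm.

C ≈ 384 ppm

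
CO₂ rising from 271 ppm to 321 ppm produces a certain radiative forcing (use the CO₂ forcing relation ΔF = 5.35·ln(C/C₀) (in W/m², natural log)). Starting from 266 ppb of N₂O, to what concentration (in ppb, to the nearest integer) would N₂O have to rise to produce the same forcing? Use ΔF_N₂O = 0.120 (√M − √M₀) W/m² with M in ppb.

M ≈ 569 ppb

CO₂ forcing: 5.35 × ln(321/271) = 5.35 × 0.169322 = 0.90587 W/m².
Set 0.120(√M − √266) = 0.90587: √M = 0.90587/0.120 + √266 = 7.5489 + 16.3095 = 23.8584.
M = (23.8584)² = 569.22 ppb.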